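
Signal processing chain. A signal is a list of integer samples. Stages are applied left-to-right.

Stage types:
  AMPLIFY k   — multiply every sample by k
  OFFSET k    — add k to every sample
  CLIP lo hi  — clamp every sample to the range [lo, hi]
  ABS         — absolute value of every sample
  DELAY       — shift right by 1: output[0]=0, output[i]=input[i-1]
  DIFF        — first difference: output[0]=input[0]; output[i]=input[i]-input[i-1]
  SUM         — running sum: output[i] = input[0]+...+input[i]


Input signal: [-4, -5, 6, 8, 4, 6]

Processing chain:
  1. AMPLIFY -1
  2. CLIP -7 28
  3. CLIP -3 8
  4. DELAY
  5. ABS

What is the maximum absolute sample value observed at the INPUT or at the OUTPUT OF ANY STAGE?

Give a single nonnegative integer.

Input: [-4, -5, 6, 8, 4, 6] (max |s|=8)
Stage 1 (AMPLIFY -1): -4*-1=4, -5*-1=5, 6*-1=-6, 8*-1=-8, 4*-1=-4, 6*-1=-6 -> [4, 5, -6, -8, -4, -6] (max |s|=8)
Stage 2 (CLIP -7 28): clip(4,-7,28)=4, clip(5,-7,28)=5, clip(-6,-7,28)=-6, clip(-8,-7,28)=-7, clip(-4,-7,28)=-4, clip(-6,-7,28)=-6 -> [4, 5, -6, -7, -4, -6] (max |s|=7)
Stage 3 (CLIP -3 8): clip(4,-3,8)=4, clip(5,-3,8)=5, clip(-6,-3,8)=-3, clip(-7,-3,8)=-3, clip(-4,-3,8)=-3, clip(-6,-3,8)=-3 -> [4, 5, -3, -3, -3, -3] (max |s|=5)
Stage 4 (DELAY): [0, 4, 5, -3, -3, -3] = [0, 4, 5, -3, -3, -3] -> [0, 4, 5, -3, -3, -3] (max |s|=5)
Stage 5 (ABS): |0|=0, |4|=4, |5|=5, |-3|=3, |-3|=3, |-3|=3 -> [0, 4, 5, 3, 3, 3] (max |s|=5)
Overall max amplitude: 8

Answer: 8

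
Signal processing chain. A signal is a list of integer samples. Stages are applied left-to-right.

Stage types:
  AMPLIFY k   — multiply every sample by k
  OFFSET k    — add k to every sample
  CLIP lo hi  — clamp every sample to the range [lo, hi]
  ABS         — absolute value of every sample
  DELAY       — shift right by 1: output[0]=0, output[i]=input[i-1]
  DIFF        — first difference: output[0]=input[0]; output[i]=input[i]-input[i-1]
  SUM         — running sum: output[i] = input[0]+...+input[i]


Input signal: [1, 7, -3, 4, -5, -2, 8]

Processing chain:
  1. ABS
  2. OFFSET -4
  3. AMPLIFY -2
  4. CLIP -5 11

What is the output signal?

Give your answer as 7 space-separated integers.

Input: [1, 7, -3, 4, -5, -2, 8]
Stage 1 (ABS): |1|=1, |7|=7, |-3|=3, |4|=4, |-5|=5, |-2|=2, |8|=8 -> [1, 7, 3, 4, 5, 2, 8]
Stage 2 (OFFSET -4): 1+-4=-3, 7+-4=3, 3+-4=-1, 4+-4=0, 5+-4=1, 2+-4=-2, 8+-4=4 -> [-3, 3, -1, 0, 1, -2, 4]
Stage 3 (AMPLIFY -2): -3*-2=6, 3*-2=-6, -1*-2=2, 0*-2=0, 1*-2=-2, -2*-2=4, 4*-2=-8 -> [6, -6, 2, 0, -2, 4, -8]
Stage 4 (CLIP -5 11): clip(6,-5,11)=6, clip(-6,-5,11)=-5, clip(2,-5,11)=2, clip(0,-5,11)=0, clip(-2,-5,11)=-2, clip(4,-5,11)=4, clip(-8,-5,11)=-5 -> [6, -5, 2, 0, -2, 4, -5]

Answer: 6 -5 2 0 -2 4 -5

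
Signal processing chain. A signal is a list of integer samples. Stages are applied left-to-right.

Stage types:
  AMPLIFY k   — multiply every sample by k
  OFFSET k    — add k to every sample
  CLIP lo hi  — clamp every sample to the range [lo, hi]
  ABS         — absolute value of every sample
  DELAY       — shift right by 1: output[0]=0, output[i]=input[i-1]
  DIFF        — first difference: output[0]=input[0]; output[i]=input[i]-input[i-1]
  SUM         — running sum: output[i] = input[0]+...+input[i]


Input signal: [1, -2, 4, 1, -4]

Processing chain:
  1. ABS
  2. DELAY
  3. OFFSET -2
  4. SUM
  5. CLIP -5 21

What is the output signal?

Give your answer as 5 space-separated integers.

Answer: -2 -3 -3 -1 -2

Derivation:
Input: [1, -2, 4, 1, -4]
Stage 1 (ABS): |1|=1, |-2|=2, |4|=4, |1|=1, |-4|=4 -> [1, 2, 4, 1, 4]
Stage 2 (DELAY): [0, 1, 2, 4, 1] = [0, 1, 2, 4, 1] -> [0, 1, 2, 4, 1]
Stage 3 (OFFSET -2): 0+-2=-2, 1+-2=-1, 2+-2=0, 4+-2=2, 1+-2=-1 -> [-2, -1, 0, 2, -1]
Stage 4 (SUM): sum[0..0]=-2, sum[0..1]=-3, sum[0..2]=-3, sum[0..3]=-1, sum[0..4]=-2 -> [-2, -3, -3, -1, -2]
Stage 5 (CLIP -5 21): clip(-2,-5,21)=-2, clip(-3,-5,21)=-3, clip(-3,-5,21)=-3, clip(-1,-5,21)=-1, clip(-2,-5,21)=-2 -> [-2, -3, -3, -1, -2]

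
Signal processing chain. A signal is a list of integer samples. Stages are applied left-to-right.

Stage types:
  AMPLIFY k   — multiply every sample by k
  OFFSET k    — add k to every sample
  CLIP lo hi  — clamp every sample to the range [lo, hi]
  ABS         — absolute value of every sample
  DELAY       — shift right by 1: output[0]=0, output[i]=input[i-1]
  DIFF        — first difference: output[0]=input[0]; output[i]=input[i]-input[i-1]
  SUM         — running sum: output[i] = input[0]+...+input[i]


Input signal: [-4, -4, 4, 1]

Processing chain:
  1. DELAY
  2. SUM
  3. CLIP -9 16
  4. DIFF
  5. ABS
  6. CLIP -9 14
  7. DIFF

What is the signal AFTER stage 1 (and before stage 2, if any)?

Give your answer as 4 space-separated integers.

Answer: 0 -4 -4 4

Derivation:
Input: [-4, -4, 4, 1]
Stage 1 (DELAY): [0, -4, -4, 4] = [0, -4, -4, 4] -> [0, -4, -4, 4]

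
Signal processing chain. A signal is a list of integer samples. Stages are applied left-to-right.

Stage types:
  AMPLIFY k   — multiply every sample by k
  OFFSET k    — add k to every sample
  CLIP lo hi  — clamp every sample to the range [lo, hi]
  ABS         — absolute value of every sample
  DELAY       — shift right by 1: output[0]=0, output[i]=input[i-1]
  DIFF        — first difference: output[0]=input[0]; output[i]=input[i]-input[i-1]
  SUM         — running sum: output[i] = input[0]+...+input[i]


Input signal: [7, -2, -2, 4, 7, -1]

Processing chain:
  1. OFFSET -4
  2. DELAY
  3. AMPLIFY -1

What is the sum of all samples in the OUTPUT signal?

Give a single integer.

Answer: 6

Derivation:
Input: [7, -2, -2, 4, 7, -1]
Stage 1 (OFFSET -4): 7+-4=3, -2+-4=-6, -2+-4=-6, 4+-4=0, 7+-4=3, -1+-4=-5 -> [3, -6, -6, 0, 3, -5]
Stage 2 (DELAY): [0, 3, -6, -6, 0, 3] = [0, 3, -6, -6, 0, 3] -> [0, 3, -6, -6, 0, 3]
Stage 3 (AMPLIFY -1): 0*-1=0, 3*-1=-3, -6*-1=6, -6*-1=6, 0*-1=0, 3*-1=-3 -> [0, -3, 6, 6, 0, -3]
Output sum: 6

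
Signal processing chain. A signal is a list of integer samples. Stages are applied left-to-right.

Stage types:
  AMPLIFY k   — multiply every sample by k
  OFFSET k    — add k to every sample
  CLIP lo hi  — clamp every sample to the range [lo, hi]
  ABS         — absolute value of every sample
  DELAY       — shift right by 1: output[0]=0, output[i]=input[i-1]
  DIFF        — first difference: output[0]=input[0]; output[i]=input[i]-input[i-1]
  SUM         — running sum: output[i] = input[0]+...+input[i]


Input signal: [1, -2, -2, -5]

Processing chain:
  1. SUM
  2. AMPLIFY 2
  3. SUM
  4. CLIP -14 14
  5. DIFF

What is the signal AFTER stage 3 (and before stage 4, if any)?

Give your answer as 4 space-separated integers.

Input: [1, -2, -2, -5]
Stage 1 (SUM): sum[0..0]=1, sum[0..1]=-1, sum[0..2]=-3, sum[0..3]=-8 -> [1, -1, -3, -8]
Stage 2 (AMPLIFY 2): 1*2=2, -1*2=-2, -3*2=-6, -8*2=-16 -> [2, -2, -6, -16]
Stage 3 (SUM): sum[0..0]=2, sum[0..1]=0, sum[0..2]=-6, sum[0..3]=-22 -> [2, 0, -6, -22]

Answer: 2 0 -6 -22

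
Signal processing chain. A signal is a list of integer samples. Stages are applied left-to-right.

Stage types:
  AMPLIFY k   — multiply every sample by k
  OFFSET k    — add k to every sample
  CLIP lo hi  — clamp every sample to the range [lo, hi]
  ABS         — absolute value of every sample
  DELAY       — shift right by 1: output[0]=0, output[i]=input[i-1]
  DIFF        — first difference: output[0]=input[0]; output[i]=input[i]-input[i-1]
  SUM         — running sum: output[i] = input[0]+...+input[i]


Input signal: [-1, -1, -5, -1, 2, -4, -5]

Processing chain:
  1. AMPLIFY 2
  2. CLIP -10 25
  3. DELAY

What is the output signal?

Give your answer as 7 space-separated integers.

Answer: 0 -2 -2 -10 -2 4 -8

Derivation:
Input: [-1, -1, -5, -1, 2, -4, -5]
Stage 1 (AMPLIFY 2): -1*2=-2, -1*2=-2, -5*2=-10, -1*2=-2, 2*2=4, -4*2=-8, -5*2=-10 -> [-2, -2, -10, -2, 4, -8, -10]
Stage 2 (CLIP -10 25): clip(-2,-10,25)=-2, clip(-2,-10,25)=-2, clip(-10,-10,25)=-10, clip(-2,-10,25)=-2, clip(4,-10,25)=4, clip(-8,-10,25)=-8, clip(-10,-10,25)=-10 -> [-2, -2, -10, -2, 4, -8, -10]
Stage 3 (DELAY): [0, -2, -2, -10, -2, 4, -8] = [0, -2, -2, -10, -2, 4, -8] -> [0, -2, -2, -10, -2, 4, -8]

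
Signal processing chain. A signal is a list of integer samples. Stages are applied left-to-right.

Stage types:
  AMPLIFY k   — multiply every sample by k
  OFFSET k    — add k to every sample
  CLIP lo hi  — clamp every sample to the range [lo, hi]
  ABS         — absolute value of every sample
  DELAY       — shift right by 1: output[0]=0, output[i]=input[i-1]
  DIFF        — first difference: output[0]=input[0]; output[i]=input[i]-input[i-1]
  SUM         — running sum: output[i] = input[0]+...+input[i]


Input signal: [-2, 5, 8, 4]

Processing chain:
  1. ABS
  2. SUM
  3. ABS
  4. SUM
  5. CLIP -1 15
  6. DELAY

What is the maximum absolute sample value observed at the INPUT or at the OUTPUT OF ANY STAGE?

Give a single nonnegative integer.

Input: [-2, 5, 8, 4] (max |s|=8)
Stage 1 (ABS): |-2|=2, |5|=5, |8|=8, |4|=4 -> [2, 5, 8, 4] (max |s|=8)
Stage 2 (SUM): sum[0..0]=2, sum[0..1]=7, sum[0..2]=15, sum[0..3]=19 -> [2, 7, 15, 19] (max |s|=19)
Stage 3 (ABS): |2|=2, |7|=7, |15|=15, |19|=19 -> [2, 7, 15, 19] (max |s|=19)
Stage 4 (SUM): sum[0..0]=2, sum[0..1]=9, sum[0..2]=24, sum[0..3]=43 -> [2, 9, 24, 43] (max |s|=43)
Stage 5 (CLIP -1 15): clip(2,-1,15)=2, clip(9,-1,15)=9, clip(24,-1,15)=15, clip(43,-1,15)=15 -> [2, 9, 15, 15] (max |s|=15)
Stage 6 (DELAY): [0, 2, 9, 15] = [0, 2, 9, 15] -> [0, 2, 9, 15] (max |s|=15)
Overall max amplitude: 43

Answer: 43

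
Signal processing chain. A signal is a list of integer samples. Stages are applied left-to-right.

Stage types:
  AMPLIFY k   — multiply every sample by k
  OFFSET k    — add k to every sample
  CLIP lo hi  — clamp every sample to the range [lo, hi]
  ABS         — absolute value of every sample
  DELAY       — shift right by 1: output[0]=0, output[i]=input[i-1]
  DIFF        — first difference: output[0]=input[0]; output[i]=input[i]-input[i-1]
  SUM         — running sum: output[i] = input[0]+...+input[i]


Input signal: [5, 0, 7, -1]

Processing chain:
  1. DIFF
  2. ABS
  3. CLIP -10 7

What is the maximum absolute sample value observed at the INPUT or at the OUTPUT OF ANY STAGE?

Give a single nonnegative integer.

Input: [5, 0, 7, -1] (max |s|=7)
Stage 1 (DIFF): s[0]=5, 0-5=-5, 7-0=7, -1-7=-8 -> [5, -5, 7, -8] (max |s|=8)
Stage 2 (ABS): |5|=5, |-5|=5, |7|=7, |-8|=8 -> [5, 5, 7, 8] (max |s|=8)
Stage 3 (CLIP -10 7): clip(5,-10,7)=5, clip(5,-10,7)=5, clip(7,-10,7)=7, clip(8,-10,7)=7 -> [5, 5, 7, 7] (max |s|=7)
Overall max amplitude: 8

Answer: 8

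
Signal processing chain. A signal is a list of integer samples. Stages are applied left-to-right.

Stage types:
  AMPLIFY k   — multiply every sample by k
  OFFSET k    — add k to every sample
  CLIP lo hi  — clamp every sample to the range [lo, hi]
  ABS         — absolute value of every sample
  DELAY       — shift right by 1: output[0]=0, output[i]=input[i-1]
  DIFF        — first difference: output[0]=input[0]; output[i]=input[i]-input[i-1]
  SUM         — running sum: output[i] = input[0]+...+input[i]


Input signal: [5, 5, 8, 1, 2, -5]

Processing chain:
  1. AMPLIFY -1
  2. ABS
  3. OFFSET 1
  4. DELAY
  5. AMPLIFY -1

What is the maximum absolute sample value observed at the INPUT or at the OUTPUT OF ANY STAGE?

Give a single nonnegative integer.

Answer: 9

Derivation:
Input: [5, 5, 8, 1, 2, -5] (max |s|=8)
Stage 1 (AMPLIFY -1): 5*-1=-5, 5*-1=-5, 8*-1=-8, 1*-1=-1, 2*-1=-2, -5*-1=5 -> [-5, -5, -8, -1, -2, 5] (max |s|=8)
Stage 2 (ABS): |-5|=5, |-5|=5, |-8|=8, |-1|=1, |-2|=2, |5|=5 -> [5, 5, 8, 1, 2, 5] (max |s|=8)
Stage 3 (OFFSET 1): 5+1=6, 5+1=6, 8+1=9, 1+1=2, 2+1=3, 5+1=6 -> [6, 6, 9, 2, 3, 6] (max |s|=9)
Stage 4 (DELAY): [0, 6, 6, 9, 2, 3] = [0, 6, 6, 9, 2, 3] -> [0, 6, 6, 9, 2, 3] (max |s|=9)
Stage 5 (AMPLIFY -1): 0*-1=0, 6*-1=-6, 6*-1=-6, 9*-1=-9, 2*-1=-2, 3*-1=-3 -> [0, -6, -6, -9, -2, -3] (max |s|=9)
Overall max amplitude: 9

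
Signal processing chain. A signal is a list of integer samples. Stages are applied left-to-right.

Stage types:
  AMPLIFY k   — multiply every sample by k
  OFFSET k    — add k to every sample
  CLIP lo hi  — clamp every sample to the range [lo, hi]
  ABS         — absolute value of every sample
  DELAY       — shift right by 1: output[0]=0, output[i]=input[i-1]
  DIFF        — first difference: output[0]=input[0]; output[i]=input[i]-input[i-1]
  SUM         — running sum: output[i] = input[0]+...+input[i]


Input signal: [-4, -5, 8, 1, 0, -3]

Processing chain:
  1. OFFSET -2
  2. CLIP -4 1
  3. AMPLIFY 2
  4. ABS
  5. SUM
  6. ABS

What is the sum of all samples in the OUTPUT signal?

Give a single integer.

Input: [-4, -5, 8, 1, 0, -3]
Stage 1 (OFFSET -2): -4+-2=-6, -5+-2=-7, 8+-2=6, 1+-2=-1, 0+-2=-2, -3+-2=-5 -> [-6, -7, 6, -1, -2, -5]
Stage 2 (CLIP -4 1): clip(-6,-4,1)=-4, clip(-7,-4,1)=-4, clip(6,-4,1)=1, clip(-1,-4,1)=-1, clip(-2,-4,1)=-2, clip(-5,-4,1)=-4 -> [-4, -4, 1, -1, -2, -4]
Stage 3 (AMPLIFY 2): -4*2=-8, -4*2=-8, 1*2=2, -1*2=-2, -2*2=-4, -4*2=-8 -> [-8, -8, 2, -2, -4, -8]
Stage 4 (ABS): |-8|=8, |-8|=8, |2|=2, |-2|=2, |-4|=4, |-8|=8 -> [8, 8, 2, 2, 4, 8]
Stage 5 (SUM): sum[0..0]=8, sum[0..1]=16, sum[0..2]=18, sum[0..3]=20, sum[0..4]=24, sum[0..5]=32 -> [8, 16, 18, 20, 24, 32]
Stage 6 (ABS): |8|=8, |16|=16, |18|=18, |20|=20, |24|=24, |32|=32 -> [8, 16, 18, 20, 24, 32]
Output sum: 118

Answer: 118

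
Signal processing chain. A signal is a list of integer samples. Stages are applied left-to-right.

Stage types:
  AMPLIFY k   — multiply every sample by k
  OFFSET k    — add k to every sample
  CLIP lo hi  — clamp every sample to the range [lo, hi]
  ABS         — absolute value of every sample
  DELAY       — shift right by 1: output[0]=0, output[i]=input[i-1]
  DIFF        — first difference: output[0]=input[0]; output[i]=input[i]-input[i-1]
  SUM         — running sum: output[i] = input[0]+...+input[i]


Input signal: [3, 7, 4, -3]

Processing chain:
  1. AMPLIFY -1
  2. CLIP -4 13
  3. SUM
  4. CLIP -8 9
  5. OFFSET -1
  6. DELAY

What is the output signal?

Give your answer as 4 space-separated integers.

Answer: 0 -4 -8 -9

Derivation:
Input: [3, 7, 4, -3]
Stage 1 (AMPLIFY -1): 3*-1=-3, 7*-1=-7, 4*-1=-4, -3*-1=3 -> [-3, -7, -4, 3]
Stage 2 (CLIP -4 13): clip(-3,-4,13)=-3, clip(-7,-4,13)=-4, clip(-4,-4,13)=-4, clip(3,-4,13)=3 -> [-3, -4, -4, 3]
Stage 3 (SUM): sum[0..0]=-3, sum[0..1]=-7, sum[0..2]=-11, sum[0..3]=-8 -> [-3, -7, -11, -8]
Stage 4 (CLIP -8 9): clip(-3,-8,9)=-3, clip(-7,-8,9)=-7, clip(-11,-8,9)=-8, clip(-8,-8,9)=-8 -> [-3, -7, -8, -8]
Stage 5 (OFFSET -1): -3+-1=-4, -7+-1=-8, -8+-1=-9, -8+-1=-9 -> [-4, -8, -9, -9]
Stage 6 (DELAY): [0, -4, -8, -9] = [0, -4, -8, -9] -> [0, -4, -8, -9]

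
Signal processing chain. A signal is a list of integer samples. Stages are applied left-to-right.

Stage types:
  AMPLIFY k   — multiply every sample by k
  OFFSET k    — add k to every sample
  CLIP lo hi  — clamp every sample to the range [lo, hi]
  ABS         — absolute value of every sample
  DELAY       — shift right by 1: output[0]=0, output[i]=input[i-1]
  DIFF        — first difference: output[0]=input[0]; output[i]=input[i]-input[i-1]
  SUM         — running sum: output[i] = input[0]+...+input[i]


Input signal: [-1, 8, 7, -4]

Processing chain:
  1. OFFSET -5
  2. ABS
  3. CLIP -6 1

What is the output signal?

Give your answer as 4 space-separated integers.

Input: [-1, 8, 7, -4]
Stage 1 (OFFSET -5): -1+-5=-6, 8+-5=3, 7+-5=2, -4+-5=-9 -> [-6, 3, 2, -9]
Stage 2 (ABS): |-6|=6, |3|=3, |2|=2, |-9|=9 -> [6, 3, 2, 9]
Stage 3 (CLIP -6 1): clip(6,-6,1)=1, clip(3,-6,1)=1, clip(2,-6,1)=1, clip(9,-6,1)=1 -> [1, 1, 1, 1]

Answer: 1 1 1 1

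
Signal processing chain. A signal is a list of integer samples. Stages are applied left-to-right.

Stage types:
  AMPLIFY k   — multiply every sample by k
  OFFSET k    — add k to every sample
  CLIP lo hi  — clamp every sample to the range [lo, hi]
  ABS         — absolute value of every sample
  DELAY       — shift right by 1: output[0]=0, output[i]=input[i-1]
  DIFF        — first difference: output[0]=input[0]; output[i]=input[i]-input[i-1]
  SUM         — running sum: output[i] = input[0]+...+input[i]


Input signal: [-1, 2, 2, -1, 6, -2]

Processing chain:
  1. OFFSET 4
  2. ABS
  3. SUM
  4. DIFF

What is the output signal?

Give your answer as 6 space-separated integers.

Answer: 3 6 6 3 10 2

Derivation:
Input: [-1, 2, 2, -1, 6, -2]
Stage 1 (OFFSET 4): -1+4=3, 2+4=6, 2+4=6, -1+4=3, 6+4=10, -2+4=2 -> [3, 6, 6, 3, 10, 2]
Stage 2 (ABS): |3|=3, |6|=6, |6|=6, |3|=3, |10|=10, |2|=2 -> [3, 6, 6, 3, 10, 2]
Stage 3 (SUM): sum[0..0]=3, sum[0..1]=9, sum[0..2]=15, sum[0..3]=18, sum[0..4]=28, sum[0..5]=30 -> [3, 9, 15, 18, 28, 30]
Stage 4 (DIFF): s[0]=3, 9-3=6, 15-9=6, 18-15=3, 28-18=10, 30-28=2 -> [3, 6, 6, 3, 10, 2]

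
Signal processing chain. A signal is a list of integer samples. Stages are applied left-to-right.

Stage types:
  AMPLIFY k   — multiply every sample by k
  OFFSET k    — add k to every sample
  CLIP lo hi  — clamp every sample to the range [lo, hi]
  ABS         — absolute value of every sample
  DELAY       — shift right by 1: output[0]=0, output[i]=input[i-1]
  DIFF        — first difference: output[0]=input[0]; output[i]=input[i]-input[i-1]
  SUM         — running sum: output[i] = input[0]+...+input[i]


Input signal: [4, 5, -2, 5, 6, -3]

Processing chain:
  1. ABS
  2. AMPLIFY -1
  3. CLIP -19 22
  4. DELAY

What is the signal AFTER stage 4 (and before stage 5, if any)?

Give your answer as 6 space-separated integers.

Input: [4, 5, -2, 5, 6, -3]
Stage 1 (ABS): |4|=4, |5|=5, |-2|=2, |5|=5, |6|=6, |-3|=3 -> [4, 5, 2, 5, 6, 3]
Stage 2 (AMPLIFY -1): 4*-1=-4, 5*-1=-5, 2*-1=-2, 5*-1=-5, 6*-1=-6, 3*-1=-3 -> [-4, -5, -2, -5, -6, -3]
Stage 3 (CLIP -19 22): clip(-4,-19,22)=-4, clip(-5,-19,22)=-5, clip(-2,-19,22)=-2, clip(-5,-19,22)=-5, clip(-6,-19,22)=-6, clip(-3,-19,22)=-3 -> [-4, -5, -2, -5, -6, -3]
Stage 4 (DELAY): [0, -4, -5, -2, -5, -6] = [0, -4, -5, -2, -5, -6] -> [0, -4, -5, -2, -5, -6]

Answer: 0 -4 -5 -2 -5 -6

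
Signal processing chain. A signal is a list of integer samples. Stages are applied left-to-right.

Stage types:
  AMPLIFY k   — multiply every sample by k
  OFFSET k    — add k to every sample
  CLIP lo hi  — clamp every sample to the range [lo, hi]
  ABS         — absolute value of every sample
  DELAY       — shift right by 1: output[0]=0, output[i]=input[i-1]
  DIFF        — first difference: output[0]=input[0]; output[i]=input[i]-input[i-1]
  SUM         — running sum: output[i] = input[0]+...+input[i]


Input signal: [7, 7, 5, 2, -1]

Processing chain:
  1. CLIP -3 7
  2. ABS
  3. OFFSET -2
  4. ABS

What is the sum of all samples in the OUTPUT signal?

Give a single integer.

Input: [7, 7, 5, 2, -1]
Stage 1 (CLIP -3 7): clip(7,-3,7)=7, clip(7,-3,7)=7, clip(5,-3,7)=5, clip(2,-3,7)=2, clip(-1,-3,7)=-1 -> [7, 7, 5, 2, -1]
Stage 2 (ABS): |7|=7, |7|=7, |5|=5, |2|=2, |-1|=1 -> [7, 7, 5, 2, 1]
Stage 3 (OFFSET -2): 7+-2=5, 7+-2=5, 5+-2=3, 2+-2=0, 1+-2=-1 -> [5, 5, 3, 0, -1]
Stage 4 (ABS): |5|=5, |5|=5, |3|=3, |0|=0, |-1|=1 -> [5, 5, 3, 0, 1]
Output sum: 14

Answer: 14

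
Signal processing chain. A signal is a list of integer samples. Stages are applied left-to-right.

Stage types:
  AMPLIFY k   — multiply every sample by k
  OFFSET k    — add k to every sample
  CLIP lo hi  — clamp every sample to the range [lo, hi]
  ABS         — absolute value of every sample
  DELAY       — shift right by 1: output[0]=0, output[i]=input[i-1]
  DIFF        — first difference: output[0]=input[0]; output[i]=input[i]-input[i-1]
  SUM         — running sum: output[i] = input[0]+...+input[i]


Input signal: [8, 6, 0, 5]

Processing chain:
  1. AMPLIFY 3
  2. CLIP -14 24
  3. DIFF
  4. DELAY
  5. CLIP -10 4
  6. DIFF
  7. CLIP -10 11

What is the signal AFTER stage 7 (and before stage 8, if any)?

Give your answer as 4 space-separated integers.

Input: [8, 6, 0, 5]
Stage 1 (AMPLIFY 3): 8*3=24, 6*3=18, 0*3=0, 5*3=15 -> [24, 18, 0, 15]
Stage 2 (CLIP -14 24): clip(24,-14,24)=24, clip(18,-14,24)=18, clip(0,-14,24)=0, clip(15,-14,24)=15 -> [24, 18, 0, 15]
Stage 3 (DIFF): s[0]=24, 18-24=-6, 0-18=-18, 15-0=15 -> [24, -6, -18, 15]
Stage 4 (DELAY): [0, 24, -6, -18] = [0, 24, -6, -18] -> [0, 24, -6, -18]
Stage 5 (CLIP -10 4): clip(0,-10,4)=0, clip(24,-10,4)=4, clip(-6,-10,4)=-6, clip(-18,-10,4)=-10 -> [0, 4, -6, -10]
Stage 6 (DIFF): s[0]=0, 4-0=4, -6-4=-10, -10--6=-4 -> [0, 4, -10, -4]
Stage 7 (CLIP -10 11): clip(0,-10,11)=0, clip(4,-10,11)=4, clip(-10,-10,11)=-10, clip(-4,-10,11)=-4 -> [0, 4, -10, -4]

Answer: 0 4 -10 -4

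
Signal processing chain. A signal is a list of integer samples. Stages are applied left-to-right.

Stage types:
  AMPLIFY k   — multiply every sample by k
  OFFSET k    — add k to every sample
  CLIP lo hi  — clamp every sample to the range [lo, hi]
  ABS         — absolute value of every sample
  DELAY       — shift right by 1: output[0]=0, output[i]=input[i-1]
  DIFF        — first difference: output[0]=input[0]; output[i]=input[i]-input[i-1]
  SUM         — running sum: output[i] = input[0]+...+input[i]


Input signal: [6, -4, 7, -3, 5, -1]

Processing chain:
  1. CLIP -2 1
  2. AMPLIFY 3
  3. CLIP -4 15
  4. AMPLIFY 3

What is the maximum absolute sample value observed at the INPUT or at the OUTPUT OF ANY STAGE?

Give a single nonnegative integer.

Answer: 12

Derivation:
Input: [6, -4, 7, -3, 5, -1] (max |s|=7)
Stage 1 (CLIP -2 1): clip(6,-2,1)=1, clip(-4,-2,1)=-2, clip(7,-2,1)=1, clip(-3,-2,1)=-2, clip(5,-2,1)=1, clip(-1,-2,1)=-1 -> [1, -2, 1, -2, 1, -1] (max |s|=2)
Stage 2 (AMPLIFY 3): 1*3=3, -2*3=-6, 1*3=3, -2*3=-6, 1*3=3, -1*3=-3 -> [3, -6, 3, -6, 3, -3] (max |s|=6)
Stage 3 (CLIP -4 15): clip(3,-4,15)=3, clip(-6,-4,15)=-4, clip(3,-4,15)=3, clip(-6,-4,15)=-4, clip(3,-4,15)=3, clip(-3,-4,15)=-3 -> [3, -4, 3, -4, 3, -3] (max |s|=4)
Stage 4 (AMPLIFY 3): 3*3=9, -4*3=-12, 3*3=9, -4*3=-12, 3*3=9, -3*3=-9 -> [9, -12, 9, -12, 9, -9] (max |s|=12)
Overall max amplitude: 12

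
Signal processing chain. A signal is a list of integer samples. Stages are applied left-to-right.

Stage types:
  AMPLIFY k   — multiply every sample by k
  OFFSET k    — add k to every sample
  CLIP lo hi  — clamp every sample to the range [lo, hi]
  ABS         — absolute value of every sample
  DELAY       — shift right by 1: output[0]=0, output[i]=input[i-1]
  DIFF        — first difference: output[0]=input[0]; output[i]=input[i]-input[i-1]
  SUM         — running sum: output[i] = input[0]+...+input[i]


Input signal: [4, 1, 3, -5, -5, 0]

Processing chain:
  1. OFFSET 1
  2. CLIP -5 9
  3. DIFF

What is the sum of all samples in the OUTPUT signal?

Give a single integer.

Input: [4, 1, 3, -5, -5, 0]
Stage 1 (OFFSET 1): 4+1=5, 1+1=2, 3+1=4, -5+1=-4, -5+1=-4, 0+1=1 -> [5, 2, 4, -4, -4, 1]
Stage 2 (CLIP -5 9): clip(5,-5,9)=5, clip(2,-5,9)=2, clip(4,-5,9)=4, clip(-4,-5,9)=-4, clip(-4,-5,9)=-4, clip(1,-5,9)=1 -> [5, 2, 4, -4, -4, 1]
Stage 3 (DIFF): s[0]=5, 2-5=-3, 4-2=2, -4-4=-8, -4--4=0, 1--4=5 -> [5, -3, 2, -8, 0, 5]
Output sum: 1

Answer: 1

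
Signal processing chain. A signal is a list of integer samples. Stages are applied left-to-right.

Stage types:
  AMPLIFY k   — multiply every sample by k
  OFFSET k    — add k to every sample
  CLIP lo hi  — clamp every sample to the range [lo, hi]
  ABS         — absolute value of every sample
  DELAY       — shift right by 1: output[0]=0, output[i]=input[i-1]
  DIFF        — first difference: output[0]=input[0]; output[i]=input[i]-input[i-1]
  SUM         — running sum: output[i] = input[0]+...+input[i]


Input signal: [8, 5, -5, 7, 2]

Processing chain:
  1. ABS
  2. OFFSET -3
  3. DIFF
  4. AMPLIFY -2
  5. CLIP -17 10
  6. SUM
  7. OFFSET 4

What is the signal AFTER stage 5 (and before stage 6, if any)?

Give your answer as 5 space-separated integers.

Answer: -10 6 0 -4 10

Derivation:
Input: [8, 5, -5, 7, 2]
Stage 1 (ABS): |8|=8, |5|=5, |-5|=5, |7|=7, |2|=2 -> [8, 5, 5, 7, 2]
Stage 2 (OFFSET -3): 8+-3=5, 5+-3=2, 5+-3=2, 7+-3=4, 2+-3=-1 -> [5, 2, 2, 4, -1]
Stage 3 (DIFF): s[0]=5, 2-5=-3, 2-2=0, 4-2=2, -1-4=-5 -> [5, -3, 0, 2, -5]
Stage 4 (AMPLIFY -2): 5*-2=-10, -3*-2=6, 0*-2=0, 2*-2=-4, -5*-2=10 -> [-10, 6, 0, -4, 10]
Stage 5 (CLIP -17 10): clip(-10,-17,10)=-10, clip(6,-17,10)=6, clip(0,-17,10)=0, clip(-4,-17,10)=-4, clip(10,-17,10)=10 -> [-10, 6, 0, -4, 10]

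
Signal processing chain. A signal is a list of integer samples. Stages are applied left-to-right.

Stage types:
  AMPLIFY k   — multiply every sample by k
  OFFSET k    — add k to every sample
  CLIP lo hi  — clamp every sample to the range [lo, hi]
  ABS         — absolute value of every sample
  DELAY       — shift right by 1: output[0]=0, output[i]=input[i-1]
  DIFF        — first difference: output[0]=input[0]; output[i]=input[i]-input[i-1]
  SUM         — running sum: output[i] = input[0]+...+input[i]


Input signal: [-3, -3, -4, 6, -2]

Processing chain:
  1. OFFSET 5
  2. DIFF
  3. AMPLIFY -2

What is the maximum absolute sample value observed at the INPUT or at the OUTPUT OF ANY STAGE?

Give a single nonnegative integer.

Answer: 20

Derivation:
Input: [-3, -3, -4, 6, -2] (max |s|=6)
Stage 1 (OFFSET 5): -3+5=2, -3+5=2, -4+5=1, 6+5=11, -2+5=3 -> [2, 2, 1, 11, 3] (max |s|=11)
Stage 2 (DIFF): s[0]=2, 2-2=0, 1-2=-1, 11-1=10, 3-11=-8 -> [2, 0, -1, 10, -8] (max |s|=10)
Stage 3 (AMPLIFY -2): 2*-2=-4, 0*-2=0, -1*-2=2, 10*-2=-20, -8*-2=16 -> [-4, 0, 2, -20, 16] (max |s|=20)
Overall max amplitude: 20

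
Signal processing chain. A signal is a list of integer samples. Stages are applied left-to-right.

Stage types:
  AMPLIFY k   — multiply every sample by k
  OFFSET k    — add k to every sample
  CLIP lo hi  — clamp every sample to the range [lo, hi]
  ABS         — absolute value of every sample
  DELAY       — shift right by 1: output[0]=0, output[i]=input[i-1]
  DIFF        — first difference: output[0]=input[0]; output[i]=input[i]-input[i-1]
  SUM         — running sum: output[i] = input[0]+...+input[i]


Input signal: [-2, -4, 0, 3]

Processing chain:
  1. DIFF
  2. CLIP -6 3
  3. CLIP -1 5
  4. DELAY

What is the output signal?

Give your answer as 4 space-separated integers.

Answer: 0 -1 -1 3

Derivation:
Input: [-2, -4, 0, 3]
Stage 1 (DIFF): s[0]=-2, -4--2=-2, 0--4=4, 3-0=3 -> [-2, -2, 4, 3]
Stage 2 (CLIP -6 3): clip(-2,-6,3)=-2, clip(-2,-6,3)=-2, clip(4,-6,3)=3, clip(3,-6,3)=3 -> [-2, -2, 3, 3]
Stage 3 (CLIP -1 5): clip(-2,-1,5)=-1, clip(-2,-1,5)=-1, clip(3,-1,5)=3, clip(3,-1,5)=3 -> [-1, -1, 3, 3]
Stage 4 (DELAY): [0, -1, -1, 3] = [0, -1, -1, 3] -> [0, -1, -1, 3]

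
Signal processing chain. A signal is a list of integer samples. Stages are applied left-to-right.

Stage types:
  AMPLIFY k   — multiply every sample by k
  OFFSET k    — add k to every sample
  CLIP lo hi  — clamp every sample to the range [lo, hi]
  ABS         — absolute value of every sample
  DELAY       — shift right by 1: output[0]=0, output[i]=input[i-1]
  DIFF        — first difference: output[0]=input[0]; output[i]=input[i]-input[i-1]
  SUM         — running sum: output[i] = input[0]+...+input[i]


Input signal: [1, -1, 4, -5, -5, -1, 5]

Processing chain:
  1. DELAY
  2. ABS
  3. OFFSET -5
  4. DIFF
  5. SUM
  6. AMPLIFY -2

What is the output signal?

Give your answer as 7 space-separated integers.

Answer: 10 8 8 2 0 0 8

Derivation:
Input: [1, -1, 4, -5, -5, -1, 5]
Stage 1 (DELAY): [0, 1, -1, 4, -5, -5, -1] = [0, 1, -1, 4, -5, -5, -1] -> [0, 1, -1, 4, -5, -5, -1]
Stage 2 (ABS): |0|=0, |1|=1, |-1|=1, |4|=4, |-5|=5, |-5|=5, |-1|=1 -> [0, 1, 1, 4, 5, 5, 1]
Stage 3 (OFFSET -5): 0+-5=-5, 1+-5=-4, 1+-5=-4, 4+-5=-1, 5+-5=0, 5+-5=0, 1+-5=-4 -> [-5, -4, -4, -1, 0, 0, -4]
Stage 4 (DIFF): s[0]=-5, -4--5=1, -4--4=0, -1--4=3, 0--1=1, 0-0=0, -4-0=-4 -> [-5, 1, 0, 3, 1, 0, -4]
Stage 5 (SUM): sum[0..0]=-5, sum[0..1]=-4, sum[0..2]=-4, sum[0..3]=-1, sum[0..4]=0, sum[0..5]=0, sum[0..6]=-4 -> [-5, -4, -4, -1, 0, 0, -4]
Stage 6 (AMPLIFY -2): -5*-2=10, -4*-2=8, -4*-2=8, -1*-2=2, 0*-2=0, 0*-2=0, -4*-2=8 -> [10, 8, 8, 2, 0, 0, 8]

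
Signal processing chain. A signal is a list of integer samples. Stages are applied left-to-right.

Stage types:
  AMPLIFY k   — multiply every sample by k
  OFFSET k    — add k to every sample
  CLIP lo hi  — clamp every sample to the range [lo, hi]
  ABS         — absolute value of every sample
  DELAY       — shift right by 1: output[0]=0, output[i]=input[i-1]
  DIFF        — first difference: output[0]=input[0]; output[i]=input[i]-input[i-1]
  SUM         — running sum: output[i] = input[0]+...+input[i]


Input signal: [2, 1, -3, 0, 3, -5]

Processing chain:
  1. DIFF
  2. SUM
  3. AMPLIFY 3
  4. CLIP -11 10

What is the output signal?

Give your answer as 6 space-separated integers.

Input: [2, 1, -3, 0, 3, -5]
Stage 1 (DIFF): s[0]=2, 1-2=-1, -3-1=-4, 0--3=3, 3-0=3, -5-3=-8 -> [2, -1, -4, 3, 3, -8]
Stage 2 (SUM): sum[0..0]=2, sum[0..1]=1, sum[0..2]=-3, sum[0..3]=0, sum[0..4]=3, sum[0..5]=-5 -> [2, 1, -3, 0, 3, -5]
Stage 3 (AMPLIFY 3): 2*3=6, 1*3=3, -3*3=-9, 0*3=0, 3*3=9, -5*3=-15 -> [6, 3, -9, 0, 9, -15]
Stage 4 (CLIP -11 10): clip(6,-11,10)=6, clip(3,-11,10)=3, clip(-9,-11,10)=-9, clip(0,-11,10)=0, clip(9,-11,10)=9, clip(-15,-11,10)=-11 -> [6, 3, -9, 0, 9, -11]

Answer: 6 3 -9 0 9 -11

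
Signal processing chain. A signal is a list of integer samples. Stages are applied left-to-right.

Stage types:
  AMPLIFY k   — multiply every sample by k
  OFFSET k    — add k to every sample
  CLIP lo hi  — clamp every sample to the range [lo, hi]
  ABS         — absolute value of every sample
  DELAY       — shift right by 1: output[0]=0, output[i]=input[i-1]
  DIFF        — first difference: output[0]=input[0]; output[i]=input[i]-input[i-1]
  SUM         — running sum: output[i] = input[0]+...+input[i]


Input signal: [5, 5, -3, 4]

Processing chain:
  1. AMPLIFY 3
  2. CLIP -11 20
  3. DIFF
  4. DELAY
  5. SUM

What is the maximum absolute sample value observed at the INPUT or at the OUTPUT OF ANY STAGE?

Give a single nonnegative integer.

Input: [5, 5, -3, 4] (max |s|=5)
Stage 1 (AMPLIFY 3): 5*3=15, 5*3=15, -3*3=-9, 4*3=12 -> [15, 15, -9, 12] (max |s|=15)
Stage 2 (CLIP -11 20): clip(15,-11,20)=15, clip(15,-11,20)=15, clip(-9,-11,20)=-9, clip(12,-11,20)=12 -> [15, 15, -9, 12] (max |s|=15)
Stage 3 (DIFF): s[0]=15, 15-15=0, -9-15=-24, 12--9=21 -> [15, 0, -24, 21] (max |s|=24)
Stage 4 (DELAY): [0, 15, 0, -24] = [0, 15, 0, -24] -> [0, 15, 0, -24] (max |s|=24)
Stage 5 (SUM): sum[0..0]=0, sum[0..1]=15, sum[0..2]=15, sum[0..3]=-9 -> [0, 15, 15, -9] (max |s|=15)
Overall max amplitude: 24

Answer: 24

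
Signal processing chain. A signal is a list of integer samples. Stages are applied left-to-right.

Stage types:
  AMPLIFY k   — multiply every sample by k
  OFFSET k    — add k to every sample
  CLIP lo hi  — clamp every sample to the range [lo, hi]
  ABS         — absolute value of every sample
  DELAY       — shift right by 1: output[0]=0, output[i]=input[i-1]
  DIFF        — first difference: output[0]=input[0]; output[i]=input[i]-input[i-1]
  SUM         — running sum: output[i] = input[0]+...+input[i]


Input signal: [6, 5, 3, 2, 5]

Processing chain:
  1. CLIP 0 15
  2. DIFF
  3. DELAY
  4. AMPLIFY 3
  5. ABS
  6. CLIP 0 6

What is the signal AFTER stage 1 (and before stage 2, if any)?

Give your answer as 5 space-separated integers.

Answer: 6 5 3 2 5

Derivation:
Input: [6, 5, 3, 2, 5]
Stage 1 (CLIP 0 15): clip(6,0,15)=6, clip(5,0,15)=5, clip(3,0,15)=3, clip(2,0,15)=2, clip(5,0,15)=5 -> [6, 5, 3, 2, 5]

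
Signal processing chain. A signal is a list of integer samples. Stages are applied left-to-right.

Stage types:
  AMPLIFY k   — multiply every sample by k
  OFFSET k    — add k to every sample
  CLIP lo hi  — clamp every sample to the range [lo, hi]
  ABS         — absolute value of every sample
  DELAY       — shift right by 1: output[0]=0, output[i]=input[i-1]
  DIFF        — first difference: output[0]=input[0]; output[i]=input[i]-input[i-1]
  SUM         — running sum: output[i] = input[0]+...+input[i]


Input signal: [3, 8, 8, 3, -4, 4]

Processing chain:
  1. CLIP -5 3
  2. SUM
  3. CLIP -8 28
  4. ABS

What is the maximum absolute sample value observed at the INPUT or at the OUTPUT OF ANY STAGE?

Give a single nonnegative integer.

Input: [3, 8, 8, 3, -4, 4] (max |s|=8)
Stage 1 (CLIP -5 3): clip(3,-5,3)=3, clip(8,-5,3)=3, clip(8,-5,3)=3, clip(3,-5,3)=3, clip(-4,-5,3)=-4, clip(4,-5,3)=3 -> [3, 3, 3, 3, -4, 3] (max |s|=4)
Stage 2 (SUM): sum[0..0]=3, sum[0..1]=6, sum[0..2]=9, sum[0..3]=12, sum[0..4]=8, sum[0..5]=11 -> [3, 6, 9, 12, 8, 11] (max |s|=12)
Stage 3 (CLIP -8 28): clip(3,-8,28)=3, clip(6,-8,28)=6, clip(9,-8,28)=9, clip(12,-8,28)=12, clip(8,-8,28)=8, clip(11,-8,28)=11 -> [3, 6, 9, 12, 8, 11] (max |s|=12)
Stage 4 (ABS): |3|=3, |6|=6, |9|=9, |12|=12, |8|=8, |11|=11 -> [3, 6, 9, 12, 8, 11] (max |s|=12)
Overall max amplitude: 12

Answer: 12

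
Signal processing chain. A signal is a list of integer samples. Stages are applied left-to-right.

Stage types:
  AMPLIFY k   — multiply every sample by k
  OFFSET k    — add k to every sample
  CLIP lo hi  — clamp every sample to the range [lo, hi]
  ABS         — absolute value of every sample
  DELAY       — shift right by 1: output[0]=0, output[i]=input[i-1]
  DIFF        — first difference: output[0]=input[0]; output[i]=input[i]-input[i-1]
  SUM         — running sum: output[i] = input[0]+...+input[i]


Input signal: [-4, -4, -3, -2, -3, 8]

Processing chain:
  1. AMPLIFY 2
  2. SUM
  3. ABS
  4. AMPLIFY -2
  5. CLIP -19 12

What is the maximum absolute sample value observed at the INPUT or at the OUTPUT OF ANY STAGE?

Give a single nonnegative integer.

Input: [-4, -4, -3, -2, -3, 8] (max |s|=8)
Stage 1 (AMPLIFY 2): -4*2=-8, -4*2=-8, -3*2=-6, -2*2=-4, -3*2=-6, 8*2=16 -> [-8, -8, -6, -4, -6, 16] (max |s|=16)
Stage 2 (SUM): sum[0..0]=-8, sum[0..1]=-16, sum[0..2]=-22, sum[0..3]=-26, sum[0..4]=-32, sum[0..5]=-16 -> [-8, -16, -22, -26, -32, -16] (max |s|=32)
Stage 3 (ABS): |-8|=8, |-16|=16, |-22|=22, |-26|=26, |-32|=32, |-16|=16 -> [8, 16, 22, 26, 32, 16] (max |s|=32)
Stage 4 (AMPLIFY -2): 8*-2=-16, 16*-2=-32, 22*-2=-44, 26*-2=-52, 32*-2=-64, 16*-2=-32 -> [-16, -32, -44, -52, -64, -32] (max |s|=64)
Stage 5 (CLIP -19 12): clip(-16,-19,12)=-16, clip(-32,-19,12)=-19, clip(-44,-19,12)=-19, clip(-52,-19,12)=-19, clip(-64,-19,12)=-19, clip(-32,-19,12)=-19 -> [-16, -19, -19, -19, -19, -19] (max |s|=19)
Overall max amplitude: 64

Answer: 64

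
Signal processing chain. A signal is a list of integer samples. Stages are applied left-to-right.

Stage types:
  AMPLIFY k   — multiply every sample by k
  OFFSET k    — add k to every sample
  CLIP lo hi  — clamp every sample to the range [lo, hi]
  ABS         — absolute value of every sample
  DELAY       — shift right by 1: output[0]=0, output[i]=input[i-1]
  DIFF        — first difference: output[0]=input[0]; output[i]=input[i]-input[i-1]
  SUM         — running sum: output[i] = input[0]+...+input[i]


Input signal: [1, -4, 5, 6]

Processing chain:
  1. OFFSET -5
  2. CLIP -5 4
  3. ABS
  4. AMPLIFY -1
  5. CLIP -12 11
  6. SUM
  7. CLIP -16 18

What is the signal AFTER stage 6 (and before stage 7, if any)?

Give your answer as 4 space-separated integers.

Input: [1, -4, 5, 6]
Stage 1 (OFFSET -5): 1+-5=-4, -4+-5=-9, 5+-5=0, 6+-5=1 -> [-4, -9, 0, 1]
Stage 2 (CLIP -5 4): clip(-4,-5,4)=-4, clip(-9,-5,4)=-5, clip(0,-5,4)=0, clip(1,-5,4)=1 -> [-4, -5, 0, 1]
Stage 3 (ABS): |-4|=4, |-5|=5, |0|=0, |1|=1 -> [4, 5, 0, 1]
Stage 4 (AMPLIFY -1): 4*-1=-4, 5*-1=-5, 0*-1=0, 1*-1=-1 -> [-4, -5, 0, -1]
Stage 5 (CLIP -12 11): clip(-4,-12,11)=-4, clip(-5,-12,11)=-5, clip(0,-12,11)=0, clip(-1,-12,11)=-1 -> [-4, -5, 0, -1]
Stage 6 (SUM): sum[0..0]=-4, sum[0..1]=-9, sum[0..2]=-9, sum[0..3]=-10 -> [-4, -9, -9, -10]

Answer: -4 -9 -9 -10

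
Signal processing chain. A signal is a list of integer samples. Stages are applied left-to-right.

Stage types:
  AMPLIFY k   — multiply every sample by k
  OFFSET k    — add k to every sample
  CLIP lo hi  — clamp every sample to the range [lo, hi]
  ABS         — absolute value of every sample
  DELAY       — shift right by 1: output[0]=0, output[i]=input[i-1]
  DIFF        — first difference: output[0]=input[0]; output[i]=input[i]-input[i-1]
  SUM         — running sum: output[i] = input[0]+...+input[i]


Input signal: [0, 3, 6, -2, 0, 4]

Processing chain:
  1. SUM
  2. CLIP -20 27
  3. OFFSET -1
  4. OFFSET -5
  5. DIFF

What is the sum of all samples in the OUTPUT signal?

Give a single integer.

Input: [0, 3, 6, -2, 0, 4]
Stage 1 (SUM): sum[0..0]=0, sum[0..1]=3, sum[0..2]=9, sum[0..3]=7, sum[0..4]=7, sum[0..5]=11 -> [0, 3, 9, 7, 7, 11]
Stage 2 (CLIP -20 27): clip(0,-20,27)=0, clip(3,-20,27)=3, clip(9,-20,27)=9, clip(7,-20,27)=7, clip(7,-20,27)=7, clip(11,-20,27)=11 -> [0, 3, 9, 7, 7, 11]
Stage 3 (OFFSET -1): 0+-1=-1, 3+-1=2, 9+-1=8, 7+-1=6, 7+-1=6, 11+-1=10 -> [-1, 2, 8, 6, 6, 10]
Stage 4 (OFFSET -5): -1+-5=-6, 2+-5=-3, 8+-5=3, 6+-5=1, 6+-5=1, 10+-5=5 -> [-6, -3, 3, 1, 1, 5]
Stage 5 (DIFF): s[0]=-6, -3--6=3, 3--3=6, 1-3=-2, 1-1=0, 5-1=4 -> [-6, 3, 6, -2, 0, 4]
Output sum: 5

Answer: 5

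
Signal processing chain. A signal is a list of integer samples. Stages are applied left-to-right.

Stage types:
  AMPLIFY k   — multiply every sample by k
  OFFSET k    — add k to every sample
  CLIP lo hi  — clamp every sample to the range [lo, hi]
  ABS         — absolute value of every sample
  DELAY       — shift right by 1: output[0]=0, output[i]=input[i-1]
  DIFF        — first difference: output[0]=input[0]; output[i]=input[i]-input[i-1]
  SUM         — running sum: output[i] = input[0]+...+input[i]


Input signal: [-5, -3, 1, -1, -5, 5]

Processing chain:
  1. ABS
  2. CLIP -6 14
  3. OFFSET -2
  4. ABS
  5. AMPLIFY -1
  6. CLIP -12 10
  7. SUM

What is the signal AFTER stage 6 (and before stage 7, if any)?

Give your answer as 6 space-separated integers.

Input: [-5, -3, 1, -1, -5, 5]
Stage 1 (ABS): |-5|=5, |-3|=3, |1|=1, |-1|=1, |-5|=5, |5|=5 -> [5, 3, 1, 1, 5, 5]
Stage 2 (CLIP -6 14): clip(5,-6,14)=5, clip(3,-6,14)=3, clip(1,-6,14)=1, clip(1,-6,14)=1, clip(5,-6,14)=5, clip(5,-6,14)=5 -> [5, 3, 1, 1, 5, 5]
Stage 3 (OFFSET -2): 5+-2=3, 3+-2=1, 1+-2=-1, 1+-2=-1, 5+-2=3, 5+-2=3 -> [3, 1, -1, -1, 3, 3]
Stage 4 (ABS): |3|=3, |1|=1, |-1|=1, |-1|=1, |3|=3, |3|=3 -> [3, 1, 1, 1, 3, 3]
Stage 5 (AMPLIFY -1): 3*-1=-3, 1*-1=-1, 1*-1=-1, 1*-1=-1, 3*-1=-3, 3*-1=-3 -> [-3, -1, -1, -1, -3, -3]
Stage 6 (CLIP -12 10): clip(-3,-12,10)=-3, clip(-1,-12,10)=-1, clip(-1,-12,10)=-1, clip(-1,-12,10)=-1, clip(-3,-12,10)=-3, clip(-3,-12,10)=-3 -> [-3, -1, -1, -1, -3, -3]

Answer: -3 -1 -1 -1 -3 -3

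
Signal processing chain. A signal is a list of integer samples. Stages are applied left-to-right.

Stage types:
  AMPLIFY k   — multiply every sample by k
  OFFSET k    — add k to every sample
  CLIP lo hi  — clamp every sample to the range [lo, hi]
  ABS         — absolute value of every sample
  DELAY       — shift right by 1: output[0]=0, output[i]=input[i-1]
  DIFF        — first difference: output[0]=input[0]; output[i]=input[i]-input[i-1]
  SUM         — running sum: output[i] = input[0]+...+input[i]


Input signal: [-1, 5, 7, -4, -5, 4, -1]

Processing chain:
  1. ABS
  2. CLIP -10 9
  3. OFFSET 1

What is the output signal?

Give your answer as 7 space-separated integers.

Input: [-1, 5, 7, -4, -5, 4, -1]
Stage 1 (ABS): |-1|=1, |5|=5, |7|=7, |-4|=4, |-5|=5, |4|=4, |-1|=1 -> [1, 5, 7, 4, 5, 4, 1]
Stage 2 (CLIP -10 9): clip(1,-10,9)=1, clip(5,-10,9)=5, clip(7,-10,9)=7, clip(4,-10,9)=4, clip(5,-10,9)=5, clip(4,-10,9)=4, clip(1,-10,9)=1 -> [1, 5, 7, 4, 5, 4, 1]
Stage 3 (OFFSET 1): 1+1=2, 5+1=6, 7+1=8, 4+1=5, 5+1=6, 4+1=5, 1+1=2 -> [2, 6, 8, 5, 6, 5, 2]

Answer: 2 6 8 5 6 5 2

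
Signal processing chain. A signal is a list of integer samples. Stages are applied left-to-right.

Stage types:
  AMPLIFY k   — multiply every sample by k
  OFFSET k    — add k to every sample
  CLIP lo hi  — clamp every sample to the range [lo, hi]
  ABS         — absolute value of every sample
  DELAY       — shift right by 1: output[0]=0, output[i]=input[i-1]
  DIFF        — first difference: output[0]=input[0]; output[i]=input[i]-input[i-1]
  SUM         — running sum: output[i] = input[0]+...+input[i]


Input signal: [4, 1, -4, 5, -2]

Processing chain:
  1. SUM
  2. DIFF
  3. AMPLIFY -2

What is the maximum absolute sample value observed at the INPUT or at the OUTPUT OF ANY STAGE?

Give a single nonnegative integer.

Answer: 10

Derivation:
Input: [4, 1, -4, 5, -2] (max |s|=5)
Stage 1 (SUM): sum[0..0]=4, sum[0..1]=5, sum[0..2]=1, sum[0..3]=6, sum[0..4]=4 -> [4, 5, 1, 6, 4] (max |s|=6)
Stage 2 (DIFF): s[0]=4, 5-4=1, 1-5=-4, 6-1=5, 4-6=-2 -> [4, 1, -4, 5, -2] (max |s|=5)
Stage 3 (AMPLIFY -2): 4*-2=-8, 1*-2=-2, -4*-2=8, 5*-2=-10, -2*-2=4 -> [-8, -2, 8, -10, 4] (max |s|=10)
Overall max amplitude: 10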